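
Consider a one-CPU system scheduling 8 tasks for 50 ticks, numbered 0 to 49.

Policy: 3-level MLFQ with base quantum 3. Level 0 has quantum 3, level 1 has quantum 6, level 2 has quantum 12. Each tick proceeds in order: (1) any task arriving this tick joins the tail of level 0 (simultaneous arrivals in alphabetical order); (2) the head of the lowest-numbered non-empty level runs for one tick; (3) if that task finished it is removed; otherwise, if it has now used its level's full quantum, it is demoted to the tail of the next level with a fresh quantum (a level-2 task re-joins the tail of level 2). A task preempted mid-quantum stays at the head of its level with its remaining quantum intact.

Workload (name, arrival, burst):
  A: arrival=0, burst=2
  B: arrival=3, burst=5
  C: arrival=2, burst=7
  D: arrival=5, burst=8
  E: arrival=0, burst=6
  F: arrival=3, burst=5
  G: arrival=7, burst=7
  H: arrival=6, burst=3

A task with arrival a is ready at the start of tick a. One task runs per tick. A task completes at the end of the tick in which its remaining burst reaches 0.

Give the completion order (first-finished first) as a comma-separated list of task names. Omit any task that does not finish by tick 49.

t=0: L0/L1/L2 = AE/-/- → run A
t=1: L0/L1/L2 = AE/-/- → run A
t=2: L0/L1/L2 = EC/-/- → run E
t=3: L0/L1/L2 = ECBF/-/- → run E
t=4: L0/L1/L2 = ECBF/-/- → run E
t=5: L0/L1/L2 = CBFD/E/- → run C
t=6: L0/L1/L2 = CBFDH/E/- → run C
t=7: L0/L1/L2 = CBFDHG/E/- → run C
t=8: L0/L1/L2 = BFDHG/EC/- → run B
t=9: L0/L1/L2 = BFDHG/EC/- → run B
t=10: L0/L1/L2 = BFDHG/EC/- → run B
t=11: L0/L1/L2 = FDHG/ECB/- → run F
t=12: L0/L1/L2 = FDHG/ECB/- → run F
t=13: L0/L1/L2 = FDHG/ECB/- → run F
t=14: L0/L1/L2 = DHG/ECBF/- → run D
t=15: L0/L1/L2 = DHG/ECBF/- → run D
t=16: L0/L1/L2 = DHG/ECBF/- → run D
t=17: L0/L1/L2 = HG/ECBFD/- → run H
t=18: L0/L1/L2 = HG/ECBFD/- → run H
t=19: L0/L1/L2 = HG/ECBFD/- → run H
t=20: L0/L1/L2 = G/ECBFD/- → run G
t=21: L0/L1/L2 = G/ECBFD/- → run G
t=22: L0/L1/L2 = G/ECBFD/- → run G
t=23: L0/L1/L2 = -/ECBFDG/- → run E
t=24: L0/L1/L2 = -/ECBFDG/- → run E
t=25: L0/L1/L2 = -/ECBFDG/- → run E
t=26: L0/L1/L2 = -/CBFDG/- → run C
t=27: L0/L1/L2 = -/CBFDG/- → run C
t=28: L0/L1/L2 = -/CBFDG/- → run C
t=29: L0/L1/L2 = -/CBFDG/- → run C
t=30: L0/L1/L2 = -/BFDG/- → run B
t=31: L0/L1/L2 = -/BFDG/- → run B
t=32: L0/L1/L2 = -/FDG/- → run F
t=33: L0/L1/L2 = -/FDG/- → run F
t=34: L0/L1/L2 = -/DG/- → run D
t=35: L0/L1/L2 = -/DG/- → run D
t=36: L0/L1/L2 = -/DG/- → run D
t=37: L0/L1/L2 = -/DG/- → run D
t=38: L0/L1/L2 = -/DG/- → run D
t=39: L0/L1/L2 = -/G/- → run G
t=40: L0/L1/L2 = -/G/- → run G
t=41: L0/L1/L2 = -/G/- → run G
t=42: L0/L1/L2 = -/G/- → run G
t=43: (idle)
t=44: (idle)
t=45: (idle)
t=46: (idle)
t=47: (idle)
t=48: (idle)
t=49: (idle)

completion order = A, H, E, C, B, F, D, G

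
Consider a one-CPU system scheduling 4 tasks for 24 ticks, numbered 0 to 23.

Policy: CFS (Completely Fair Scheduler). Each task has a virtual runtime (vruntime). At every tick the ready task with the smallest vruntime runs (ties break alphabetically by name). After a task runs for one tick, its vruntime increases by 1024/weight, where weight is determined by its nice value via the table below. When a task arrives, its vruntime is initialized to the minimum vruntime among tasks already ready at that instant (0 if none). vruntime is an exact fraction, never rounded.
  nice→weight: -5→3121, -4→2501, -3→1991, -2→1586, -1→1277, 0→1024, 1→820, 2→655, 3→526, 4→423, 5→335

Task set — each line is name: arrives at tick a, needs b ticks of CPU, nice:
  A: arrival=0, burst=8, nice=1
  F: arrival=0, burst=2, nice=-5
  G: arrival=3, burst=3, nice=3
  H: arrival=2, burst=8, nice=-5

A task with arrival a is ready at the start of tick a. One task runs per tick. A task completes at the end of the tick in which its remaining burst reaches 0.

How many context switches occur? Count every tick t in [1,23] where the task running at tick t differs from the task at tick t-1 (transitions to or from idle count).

t=0: vr[A=0 F=0] → run A
t=1: vr[A=256/205 F=0] → run F
t=2: vr[A=256/205 F=1024/3121 H=1024/3121] → run F
t=3: vr[A=256/205 G=1024/3121 H=1024/3121] → run G
t=4: vr[A=256/205 G=1867264/820823 H=1024/3121] → run H
t=5: vr[A=256/205 G=1867264/820823 H=2048/3121] → run H
t=6: vr[A=256/205 G=1867264/820823 H=3072/3121] → run H
t=7: vr[A=256/205 G=1867264/820823 H=4096/3121] → run A
t=8: vr[A=512/205 G=1867264/820823 H=4096/3121] → run H
t=9: vr[A=512/205 G=1867264/820823 H=5120/3121] → run H
t=10: vr[A=512/205 G=1867264/820823 H=6144/3121] → run H
t=11: vr[A=512/205 G=1867264/820823 H=7168/3121] → run G
t=12: vr[A=512/205 G=3465216/820823 H=7168/3121] → run H
t=13: vr[A=512/205 G=3465216/820823 H=8192/3121] → run A
t=14: vr[A=768/205 G=3465216/820823 H=8192/3121] → run H
t=15: vr[A=768/205 G=3465216/820823] → run A
t=16: vr[A=1024/205 G=3465216/820823] → run G
t=17: vr[A=1024/205] → run A
t=18: vr[A=256/41] → run A
t=19: vr[A=1536/205] → run A
t=20: vr[A=1792/205] → run A
t=21: (idle)
t=22: (idle)
t=23: (idle)

context switches = 13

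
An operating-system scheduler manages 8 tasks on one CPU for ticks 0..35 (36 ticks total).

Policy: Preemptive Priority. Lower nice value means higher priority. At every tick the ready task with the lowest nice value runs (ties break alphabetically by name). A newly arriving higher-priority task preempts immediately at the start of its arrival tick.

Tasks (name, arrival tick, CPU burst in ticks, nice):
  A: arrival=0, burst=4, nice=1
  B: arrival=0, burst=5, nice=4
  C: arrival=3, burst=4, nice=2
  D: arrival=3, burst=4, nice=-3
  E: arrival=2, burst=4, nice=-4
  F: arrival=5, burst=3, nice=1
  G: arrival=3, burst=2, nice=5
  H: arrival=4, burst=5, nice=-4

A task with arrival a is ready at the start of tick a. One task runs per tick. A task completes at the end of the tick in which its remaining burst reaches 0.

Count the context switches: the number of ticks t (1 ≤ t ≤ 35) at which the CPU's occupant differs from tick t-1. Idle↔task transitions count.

t=0: ready={A,B} → run A
t=1: ready={A,B} → run A
t=2: ready={A,B,E} → run E
t=3: ready={A,B,C,D,E,G} → run E
t=4: ready={A,B,C,D,E,G,H} → run E
t=5: ready={A,B,C,D,E,F,G,H} → run E
t=6: ready={A,B,C,D,F,G,H} → run H
t=7: ready={A,B,C,D,F,G,H} → run H
t=8: ready={A,B,C,D,F,G,H} → run H
t=9: ready={A,B,C,D,F,G,H} → run H
t=10: ready={A,B,C,D,F,G,H} → run H
t=11: ready={A,B,C,D,F,G} → run D
t=12: ready={A,B,C,D,F,G} → run D
t=13: ready={A,B,C,D,F,G} → run D
t=14: ready={A,B,C,D,F,G} → run D
t=15: ready={A,B,C,F,G} → run A
t=16: ready={A,B,C,F,G} → run A
t=17: ready={B,C,F,G} → run F
t=18: ready={B,C,F,G} → run F
t=19: ready={B,C,F,G} → run F
t=20: ready={B,C,G} → run C
t=21: ready={B,C,G} → run C
t=22: ready={B,C,G} → run C
t=23: ready={B,C,G} → run C
t=24: ready={B,G} → run B
t=25: ready={B,G} → run B
t=26: ready={B,G} → run B
t=27: ready={B,G} → run B
t=28: ready={B,G} → run B
t=29: ready={G} → run G
t=30: ready={G} → run G
t=31: (idle)
t=32: (idle)
t=33: (idle)
t=34: (idle)
t=35: (idle)

context switches = 9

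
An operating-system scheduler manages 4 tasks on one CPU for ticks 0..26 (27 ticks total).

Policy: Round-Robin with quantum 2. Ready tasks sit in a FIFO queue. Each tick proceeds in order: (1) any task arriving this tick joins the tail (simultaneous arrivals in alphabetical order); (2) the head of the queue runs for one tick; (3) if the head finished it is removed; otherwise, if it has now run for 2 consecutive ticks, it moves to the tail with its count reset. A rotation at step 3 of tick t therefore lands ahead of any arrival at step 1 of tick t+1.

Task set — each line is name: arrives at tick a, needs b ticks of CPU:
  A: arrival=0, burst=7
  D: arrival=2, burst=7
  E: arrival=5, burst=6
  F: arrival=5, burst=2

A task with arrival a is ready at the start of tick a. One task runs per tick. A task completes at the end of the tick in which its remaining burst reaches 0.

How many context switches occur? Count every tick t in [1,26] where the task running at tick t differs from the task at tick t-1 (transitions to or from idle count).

t=0: queue=[A] q_used=0 → run A
t=1: queue=[A] q_used=1 → run A
t=2: queue=[A,D] q_used=0 → run A
t=3: queue=[A,D] q_used=1 → run A
t=4: queue=[D,A] q_used=0 → run D
t=5: queue=[D,A,E,F] q_used=1 → run D
t=6: queue=[A,E,F,D] q_used=0 → run A
t=7: queue=[A,E,F,D] q_used=1 → run A
t=8: queue=[E,F,D,A] q_used=0 → run E
t=9: queue=[E,F,D,A] q_used=1 → run E
t=10: queue=[F,D,A,E] q_used=0 → run F
t=11: queue=[F,D,A,E] q_used=1 → run F
t=12: queue=[D,A,E] q_used=0 → run D
t=13: queue=[D,A,E] q_used=1 → run D
t=14: queue=[A,E,D] q_used=0 → run A
t=15: queue=[E,D] q_used=0 → run E
t=16: queue=[E,D] q_used=1 → run E
t=17: queue=[D,E] q_used=0 → run D
t=18: queue=[D,E] q_used=1 → run D
t=19: queue=[E,D] q_used=0 → run E
t=20: queue=[E,D] q_used=1 → run E
t=21: queue=[D] q_used=0 → run D
t=22: (idle)
t=23: (idle)
t=24: (idle)
t=25: (idle)
t=26: (idle)

context switches = 11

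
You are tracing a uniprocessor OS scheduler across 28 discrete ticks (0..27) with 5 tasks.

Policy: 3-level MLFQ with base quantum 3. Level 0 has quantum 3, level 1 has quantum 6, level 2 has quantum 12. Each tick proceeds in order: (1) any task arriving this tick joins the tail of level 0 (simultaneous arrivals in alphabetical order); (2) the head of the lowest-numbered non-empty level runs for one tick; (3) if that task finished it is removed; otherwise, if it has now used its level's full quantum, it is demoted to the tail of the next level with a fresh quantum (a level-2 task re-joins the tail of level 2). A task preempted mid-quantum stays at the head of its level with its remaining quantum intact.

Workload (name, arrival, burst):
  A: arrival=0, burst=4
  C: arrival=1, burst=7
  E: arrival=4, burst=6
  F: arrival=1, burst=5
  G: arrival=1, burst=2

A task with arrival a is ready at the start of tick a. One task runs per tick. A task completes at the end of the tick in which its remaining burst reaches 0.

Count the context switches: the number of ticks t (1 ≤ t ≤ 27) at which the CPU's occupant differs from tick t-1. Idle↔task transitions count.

context switches = 9

t=0: L0/L1/L2 = A/-/- → run A
t=1: L0/L1/L2 = ACFG/-/- → run A
t=2: L0/L1/L2 = ACFG/-/- → run A
t=3: L0/L1/L2 = CFG/A/- → run C
t=4: L0/L1/L2 = CFGE/A/- → run C
t=5: L0/L1/L2 = CFGE/A/- → run C
t=6: L0/L1/L2 = FGE/AC/- → run F
t=7: L0/L1/L2 = FGE/AC/- → run F
t=8: L0/L1/L2 = FGE/AC/- → run F
t=9: L0/L1/L2 = GE/ACF/- → run G
t=10: L0/L1/L2 = GE/ACF/- → run G
t=11: L0/L1/L2 = E/ACF/- → run E
t=12: L0/L1/L2 = E/ACF/- → run E
t=13: L0/L1/L2 = E/ACF/- → run E
t=14: L0/L1/L2 = -/ACFE/- → run A
t=15: L0/L1/L2 = -/CFE/- → run C
t=16: L0/L1/L2 = -/CFE/- → run C
t=17: L0/L1/L2 = -/CFE/- → run C
t=18: L0/L1/L2 = -/CFE/- → run C
t=19: L0/L1/L2 = -/FE/- → run F
t=20: L0/L1/L2 = -/FE/- → run F
t=21: L0/L1/L2 = -/E/- → run E
t=22: L0/L1/L2 = -/E/- → run E
t=23: L0/L1/L2 = -/E/- → run E
t=24: (idle)
t=25: (idle)
t=26: (idle)
t=27: (idle)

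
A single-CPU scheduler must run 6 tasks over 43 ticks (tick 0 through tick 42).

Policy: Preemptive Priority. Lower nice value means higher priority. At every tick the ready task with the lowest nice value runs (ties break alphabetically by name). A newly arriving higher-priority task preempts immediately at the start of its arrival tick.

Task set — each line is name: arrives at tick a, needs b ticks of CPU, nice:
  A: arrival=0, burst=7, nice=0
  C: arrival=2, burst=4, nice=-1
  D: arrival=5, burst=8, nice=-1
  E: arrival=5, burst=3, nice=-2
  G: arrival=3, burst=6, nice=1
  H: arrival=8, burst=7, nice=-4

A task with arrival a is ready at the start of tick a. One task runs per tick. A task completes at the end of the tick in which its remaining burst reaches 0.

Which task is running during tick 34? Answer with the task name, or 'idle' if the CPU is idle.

t=0: ready={A} → run A
t=1: ready={A} → run A
t=2: ready={A,C} → run C
t=3: ready={A,C,G} → run C
t=4: ready={A,C,G} → run C
t=5: ready={A,C,D,E,G} → run E
t=6: ready={A,C,D,E,G} → run E
t=7: ready={A,C,D,E,G} → run E
t=8: ready={A,C,D,G,H} → run H
t=9: ready={A,C,D,G,H} → run H
t=10: ready={A,C,D,G,H} → run H
t=11: ready={A,C,D,G,H} → run H
t=12: ready={A,C,D,G,H} → run H
t=13: ready={A,C,D,G,H} → run H
t=14: ready={A,C,D,G,H} → run H
t=15: ready={A,C,D,G} → run C
t=16: ready={A,D,G} → run D
t=17: ready={A,D,G} → run D
t=18: ready={A,D,G} → run D
t=19: ready={A,D,G} → run D
t=20: ready={A,D,G} → run D
t=21: ready={A,D,G} → run D
t=22: ready={A,D,G} → run D
t=23: ready={A,D,G} → run D
t=24: ready={A,G} → run A
t=25: ready={A,G} → run A
t=26: ready={A,G} → run A
t=27: ready={A,G} → run A
t=28: ready={A,G} → run A
t=29: ready={G} → run G
t=30: ready={G} → run G
t=31: ready={G} → run G
t=32: ready={G} → run G
t=33: ready={G} → run G
t=34: ready={G} → run G
t=35: (idle)
t=36: (idle)
t=37: (idle)
t=38: (idle)
t=39: (idle)
t=40: (idle)
t=41: (idle)
t=42: (idle)

running at tick 34 = G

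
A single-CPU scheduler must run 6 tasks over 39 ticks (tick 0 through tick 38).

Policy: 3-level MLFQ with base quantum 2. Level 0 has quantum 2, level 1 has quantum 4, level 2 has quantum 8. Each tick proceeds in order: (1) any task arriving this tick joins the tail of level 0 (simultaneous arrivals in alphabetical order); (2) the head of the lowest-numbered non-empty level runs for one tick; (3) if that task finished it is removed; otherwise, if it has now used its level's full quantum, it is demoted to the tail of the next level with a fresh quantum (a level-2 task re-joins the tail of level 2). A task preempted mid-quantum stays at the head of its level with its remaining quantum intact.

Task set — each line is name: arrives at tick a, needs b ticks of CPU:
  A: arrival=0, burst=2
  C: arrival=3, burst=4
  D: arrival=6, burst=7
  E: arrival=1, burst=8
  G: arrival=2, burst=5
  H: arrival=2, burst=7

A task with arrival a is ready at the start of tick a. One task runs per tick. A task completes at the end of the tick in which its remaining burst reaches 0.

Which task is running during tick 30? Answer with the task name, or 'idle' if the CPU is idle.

running at tick 30 = E

t=0: L0/L1/L2 = A/-/- → run A
t=1: L0/L1/L2 = AE/-/- → run A
t=2: L0/L1/L2 = EGH/-/- → run E
t=3: L0/L1/L2 = EGHC/-/- → run E
t=4: L0/L1/L2 = GHC/E/- → run G
t=5: L0/L1/L2 = GHC/E/- → run G
t=6: L0/L1/L2 = HCD/EG/- → run H
t=7: L0/L1/L2 = HCD/EG/- → run H
t=8: L0/L1/L2 = CD/EGH/- → run C
t=9: L0/L1/L2 = CD/EGH/- → run C
t=10: L0/L1/L2 = D/EGHC/- → run D
t=11: L0/L1/L2 = D/EGHC/- → run D
t=12: L0/L1/L2 = -/EGHCD/- → run E
t=13: L0/L1/L2 = -/EGHCD/- → run E
t=14: L0/L1/L2 = -/EGHCD/- → run E
t=15: L0/L1/L2 = -/EGHCD/- → run E
t=16: L0/L1/L2 = -/GHCD/E → run G
t=17: L0/L1/L2 = -/GHCD/E → run G
t=18: L0/L1/L2 = -/GHCD/E → run G
t=19: L0/L1/L2 = -/HCD/E → run H
t=20: L0/L1/L2 = -/HCD/E → run H
t=21: L0/L1/L2 = -/HCD/E → run H
t=22: L0/L1/L2 = -/HCD/E → run H
t=23: L0/L1/L2 = -/CD/EH → run C
t=24: L0/L1/L2 = -/CD/EH → run C
t=25: L0/L1/L2 = -/D/EH → run D
t=26: L0/L1/L2 = -/D/EH → run D
t=27: L0/L1/L2 = -/D/EH → run D
t=28: L0/L1/L2 = -/D/EH → run D
t=29: L0/L1/L2 = -/-/EHD → run E
t=30: L0/L1/L2 = -/-/EHD → run E
t=31: L0/L1/L2 = -/-/HD → run H
t=32: L0/L1/L2 = -/-/D → run D
t=33: (idle)
t=34: (idle)
t=35: (idle)
t=36: (idle)
t=37: (idle)
t=38: (idle)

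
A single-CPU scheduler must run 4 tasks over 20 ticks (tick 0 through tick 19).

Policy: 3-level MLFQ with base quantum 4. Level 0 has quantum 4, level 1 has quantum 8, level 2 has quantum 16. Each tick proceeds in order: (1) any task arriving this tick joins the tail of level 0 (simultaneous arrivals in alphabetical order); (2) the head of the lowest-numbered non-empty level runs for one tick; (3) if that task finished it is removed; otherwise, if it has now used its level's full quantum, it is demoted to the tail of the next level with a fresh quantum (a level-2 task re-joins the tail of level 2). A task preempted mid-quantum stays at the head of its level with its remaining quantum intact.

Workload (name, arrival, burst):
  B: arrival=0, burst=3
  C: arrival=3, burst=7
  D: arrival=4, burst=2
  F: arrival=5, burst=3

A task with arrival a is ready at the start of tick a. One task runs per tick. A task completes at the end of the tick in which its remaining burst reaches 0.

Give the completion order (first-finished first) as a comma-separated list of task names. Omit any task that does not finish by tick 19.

t=0: L0/L1/L2 = B/-/- → run B
t=1: L0/L1/L2 = B/-/- → run B
t=2: L0/L1/L2 = B/-/- → run B
t=3: L0/L1/L2 = C/-/- → run C
t=4: L0/L1/L2 = CD/-/- → run C
t=5: L0/L1/L2 = CDF/-/- → run C
t=6: L0/L1/L2 = CDF/-/- → run C
t=7: L0/L1/L2 = DF/C/- → run D
t=8: L0/L1/L2 = DF/C/- → run D
t=9: L0/L1/L2 = F/C/- → run F
t=10: L0/L1/L2 = F/C/- → run F
t=11: L0/L1/L2 = F/C/- → run F
t=12: L0/L1/L2 = -/C/- → run C
t=13: L0/L1/L2 = -/C/- → run C
t=14: L0/L1/L2 = -/C/- → run C
t=15: (idle)
t=16: (idle)
t=17: (idle)
t=18: (idle)
t=19: (idle)

completion order = B, D, F, C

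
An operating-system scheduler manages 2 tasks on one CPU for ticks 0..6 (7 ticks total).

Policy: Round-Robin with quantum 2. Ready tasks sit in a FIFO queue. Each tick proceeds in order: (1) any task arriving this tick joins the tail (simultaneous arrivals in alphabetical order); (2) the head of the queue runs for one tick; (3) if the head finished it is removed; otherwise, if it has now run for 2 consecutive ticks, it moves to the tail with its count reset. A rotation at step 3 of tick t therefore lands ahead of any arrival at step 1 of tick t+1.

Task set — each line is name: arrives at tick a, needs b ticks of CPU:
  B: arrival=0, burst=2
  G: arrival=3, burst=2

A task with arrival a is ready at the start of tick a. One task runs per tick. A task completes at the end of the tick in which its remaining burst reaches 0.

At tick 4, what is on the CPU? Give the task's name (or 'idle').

t=0: queue=[B] q_used=0 → run B
t=1: queue=[B] q_used=1 → run B
t=2: (idle)
t=3: queue=[G] q_used=0 → run G
t=4: queue=[G] q_used=1 → run G
t=5: (idle)
t=6: (idle)

running at tick 4 = G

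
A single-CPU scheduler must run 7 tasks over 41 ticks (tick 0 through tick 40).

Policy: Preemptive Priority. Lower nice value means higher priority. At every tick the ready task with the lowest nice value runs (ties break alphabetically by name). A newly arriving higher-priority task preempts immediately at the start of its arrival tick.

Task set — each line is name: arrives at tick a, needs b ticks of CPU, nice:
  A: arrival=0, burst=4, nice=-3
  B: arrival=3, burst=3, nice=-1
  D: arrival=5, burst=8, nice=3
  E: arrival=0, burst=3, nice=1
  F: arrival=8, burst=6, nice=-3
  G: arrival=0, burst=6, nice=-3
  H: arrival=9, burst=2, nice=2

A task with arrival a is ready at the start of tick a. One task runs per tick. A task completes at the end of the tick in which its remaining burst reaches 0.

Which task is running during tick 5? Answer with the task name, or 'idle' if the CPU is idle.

running at tick 5 = G

t=0: ready={A,E,G} → run A
t=1: ready={A,E,G} → run A
t=2: ready={A,E,G} → run A
t=3: ready={A,B,E,G} → run A
t=4: ready={B,E,G} → run G
t=5: ready={B,D,E,G} → run G
t=6: ready={B,D,E,G} → run G
t=7: ready={B,D,E,G} → run G
t=8: ready={B,D,E,F,G} → run F
t=9: ready={B,D,E,F,G,H} → run F
t=10: ready={B,D,E,F,G,H} → run F
t=11: ready={B,D,E,F,G,H} → run F
t=12: ready={B,D,E,F,G,H} → run F
t=13: ready={B,D,E,F,G,H} → run F
t=14: ready={B,D,E,G,H} → run G
t=15: ready={B,D,E,G,H} → run G
t=16: ready={B,D,E,H} → run B
t=17: ready={B,D,E,H} → run B
t=18: ready={B,D,E,H} → run B
t=19: ready={D,E,H} → run E
t=20: ready={D,E,H} → run E
t=21: ready={D,E,H} → run E
t=22: ready={D,H} → run H
t=23: ready={D,H} → run H
t=24: ready={D} → run D
t=25: ready={D} → run D
t=26: ready={D} → run D
t=27: ready={D} → run D
t=28: ready={D} → run D
t=29: ready={D} → run D
t=30: ready={D} → run D
t=31: ready={D} → run D
t=32: (idle)
t=33: (idle)
t=34: (idle)
t=35: (idle)
t=36: (idle)
t=37: (idle)
t=38: (idle)
t=39: (idle)
t=40: (idle)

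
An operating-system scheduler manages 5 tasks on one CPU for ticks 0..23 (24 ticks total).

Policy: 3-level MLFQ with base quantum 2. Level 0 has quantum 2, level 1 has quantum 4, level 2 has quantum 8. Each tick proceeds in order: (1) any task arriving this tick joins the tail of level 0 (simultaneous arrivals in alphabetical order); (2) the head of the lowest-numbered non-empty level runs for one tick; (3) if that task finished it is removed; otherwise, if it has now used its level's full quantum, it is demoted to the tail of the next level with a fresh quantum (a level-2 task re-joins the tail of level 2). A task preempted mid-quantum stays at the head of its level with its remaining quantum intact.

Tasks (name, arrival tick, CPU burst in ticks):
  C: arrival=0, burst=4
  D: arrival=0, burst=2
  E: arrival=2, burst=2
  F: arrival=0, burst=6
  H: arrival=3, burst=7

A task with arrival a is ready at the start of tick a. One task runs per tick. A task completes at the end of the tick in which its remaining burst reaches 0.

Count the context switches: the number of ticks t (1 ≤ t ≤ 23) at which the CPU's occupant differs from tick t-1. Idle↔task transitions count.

context switches = 8

t=0: L0/L1/L2 = CDF/-/- → run C
t=1: L0/L1/L2 = CDF/-/- → run C
t=2: L0/L1/L2 = DFE/C/- → run D
t=3: L0/L1/L2 = DFEH/C/- → run D
t=4: L0/L1/L2 = FEH/C/- → run F
t=5: L0/L1/L2 = FEH/C/- → run F
t=6: L0/L1/L2 = EH/CF/- → run E
t=7: L0/L1/L2 = EH/CF/- → run E
t=8: L0/L1/L2 = H/CF/- → run H
t=9: L0/L1/L2 = H/CF/- → run H
t=10: L0/L1/L2 = -/CFH/- → run C
t=11: L0/L1/L2 = -/CFH/- → run C
t=12: L0/L1/L2 = -/FH/- → run F
t=13: L0/L1/L2 = -/FH/- → run F
t=14: L0/L1/L2 = -/FH/- → run F
t=15: L0/L1/L2 = -/FH/- → run F
t=16: L0/L1/L2 = -/H/- → run H
t=17: L0/L1/L2 = -/H/- → run H
t=18: L0/L1/L2 = -/H/- → run H
t=19: L0/L1/L2 = -/H/- → run H
t=20: L0/L1/L2 = -/-/H → run H
t=21: (idle)
t=22: (idle)
t=23: (idle)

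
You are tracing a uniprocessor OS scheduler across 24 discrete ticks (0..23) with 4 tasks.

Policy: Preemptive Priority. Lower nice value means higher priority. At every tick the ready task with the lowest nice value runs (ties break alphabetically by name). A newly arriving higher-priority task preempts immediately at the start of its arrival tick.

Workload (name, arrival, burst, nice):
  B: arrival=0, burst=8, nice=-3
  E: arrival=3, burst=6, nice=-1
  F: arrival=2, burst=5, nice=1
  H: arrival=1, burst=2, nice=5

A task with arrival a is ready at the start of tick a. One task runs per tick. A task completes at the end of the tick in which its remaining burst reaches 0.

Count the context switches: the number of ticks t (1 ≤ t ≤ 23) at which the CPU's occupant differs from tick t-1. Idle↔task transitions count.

context switches = 4

t=0: ready={B} → run B
t=1: ready={B,H} → run B
t=2: ready={B,F,H} → run B
t=3: ready={B,E,F,H} → run B
t=4: ready={B,E,F,H} → run B
t=5: ready={B,E,F,H} → run B
t=6: ready={B,E,F,H} → run B
t=7: ready={B,E,F,H} → run B
t=8: ready={E,F,H} → run E
t=9: ready={E,F,H} → run E
t=10: ready={E,F,H} → run E
t=11: ready={E,F,H} → run E
t=12: ready={E,F,H} → run E
t=13: ready={E,F,H} → run E
t=14: ready={F,H} → run F
t=15: ready={F,H} → run F
t=16: ready={F,H} → run F
t=17: ready={F,H} → run F
t=18: ready={F,H} → run F
t=19: ready={H} → run H
t=20: ready={H} → run H
t=21: (idle)
t=22: (idle)
t=23: (idle)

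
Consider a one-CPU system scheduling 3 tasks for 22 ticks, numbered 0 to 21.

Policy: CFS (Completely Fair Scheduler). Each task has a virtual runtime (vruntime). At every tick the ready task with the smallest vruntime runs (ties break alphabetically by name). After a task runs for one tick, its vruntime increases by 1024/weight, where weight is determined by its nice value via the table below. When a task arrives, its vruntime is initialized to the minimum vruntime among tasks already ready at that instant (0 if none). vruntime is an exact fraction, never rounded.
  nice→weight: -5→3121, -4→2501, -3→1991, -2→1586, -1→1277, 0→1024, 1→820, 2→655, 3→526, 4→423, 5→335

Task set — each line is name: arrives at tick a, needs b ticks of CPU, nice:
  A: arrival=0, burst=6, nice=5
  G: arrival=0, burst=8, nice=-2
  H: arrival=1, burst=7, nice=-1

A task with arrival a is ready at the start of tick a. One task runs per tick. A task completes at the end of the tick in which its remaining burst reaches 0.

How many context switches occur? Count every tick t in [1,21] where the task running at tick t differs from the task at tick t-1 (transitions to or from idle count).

context switches = 17

t=0: vr[A=0 G=0] → run A
t=1: vr[A=1024/335 G=0 H=0] → run G
t=2: vr[A=1024/335 G=512/793 H=0] → run H
t=3: vr[A=1024/335 G=512/793 H=1024/1277] → run G
t=4: vr[A=1024/335 G=1024/793 H=1024/1277] → run H
t=5: vr[A=1024/335 G=1024/793 H=2048/1277] → run G
t=6: vr[A=1024/335 G=1536/793 H=2048/1277] → run H
t=7: vr[A=1024/335 G=1536/793 H=3072/1277] → run G
t=8: vr[A=1024/335 G=2048/793 H=3072/1277] → run H
t=9: vr[A=1024/335 G=2048/793 H=4096/1277] → run G
t=10: vr[A=1024/335 G=2560/793 H=4096/1277] → run A
t=11: vr[A=2048/335 G=2560/793 H=4096/1277] → run H
t=12: vr[A=2048/335 G=2560/793 H=5120/1277] → run G
t=13: vr[A=2048/335 G=3072/793 H=5120/1277] → run G
t=14: vr[A=2048/335 G=3584/793 H=5120/1277] → run H
t=15: vr[A=2048/335 G=3584/793 H=6144/1277] → run G
t=16: vr[A=2048/335 H=6144/1277] → run H
t=17: vr[A=2048/335] → run A
t=18: vr[A=3072/335] → run A
t=19: vr[A=4096/335] → run A
t=20: vr[A=1024/67] → run A
t=21: (idle)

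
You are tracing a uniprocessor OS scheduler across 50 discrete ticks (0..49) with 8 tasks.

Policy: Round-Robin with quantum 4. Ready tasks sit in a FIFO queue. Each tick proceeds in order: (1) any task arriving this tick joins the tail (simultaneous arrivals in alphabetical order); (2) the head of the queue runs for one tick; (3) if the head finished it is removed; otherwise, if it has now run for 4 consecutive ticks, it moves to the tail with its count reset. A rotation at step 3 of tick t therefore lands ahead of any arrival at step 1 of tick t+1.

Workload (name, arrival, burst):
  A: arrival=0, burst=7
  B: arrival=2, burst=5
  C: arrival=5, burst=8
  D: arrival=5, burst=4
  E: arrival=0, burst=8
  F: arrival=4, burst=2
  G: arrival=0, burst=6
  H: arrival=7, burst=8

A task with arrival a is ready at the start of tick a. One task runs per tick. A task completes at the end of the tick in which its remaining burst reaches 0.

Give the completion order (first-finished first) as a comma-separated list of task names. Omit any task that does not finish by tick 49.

completion order = A, F, D, E, G, B, C, H

t=0: queue=[A,E,G] q_used=0 → run A
t=1: queue=[A,E,G] q_used=1 → run A
t=2: queue=[A,E,G,B] q_used=2 → run A
t=3: queue=[A,E,G,B] q_used=3 → run A
t=4: queue=[E,G,B,A,F] q_used=0 → run E
t=5: queue=[E,G,B,A,F,C,D] q_used=1 → run E
t=6: queue=[E,G,B,A,F,C,D] q_used=2 → run E
t=7: queue=[E,G,B,A,F,C,D,H] q_used=3 → run E
t=8: queue=[G,B,A,F,C,D,H,E] q_used=0 → run G
t=9: queue=[G,B,A,F,C,D,H,E] q_used=1 → run G
t=10: queue=[G,B,A,F,C,D,H,E] q_used=2 → run G
t=11: queue=[G,B,A,F,C,D,H,E] q_used=3 → run G
t=12: queue=[B,A,F,C,D,H,E,G] q_used=0 → run B
t=13: queue=[B,A,F,C,D,H,E,G] q_used=1 → run B
t=14: queue=[B,A,F,C,D,H,E,G] q_used=2 → run B
t=15: queue=[B,A,F,C,D,H,E,G] q_used=3 → run B
t=16: queue=[A,F,C,D,H,E,G,B] q_used=0 → run A
t=17: queue=[A,F,C,D,H,E,G,B] q_used=1 → run A
t=18: queue=[A,F,C,D,H,E,G,B] q_used=2 → run A
t=19: queue=[F,C,D,H,E,G,B] q_used=0 → run F
t=20: queue=[F,C,D,H,E,G,B] q_used=1 → run F
t=21: queue=[C,D,H,E,G,B] q_used=0 → run C
t=22: queue=[C,D,H,E,G,B] q_used=1 → run C
t=23: queue=[C,D,H,E,G,B] q_used=2 → run C
t=24: queue=[C,D,H,E,G,B] q_used=3 → run C
t=25: queue=[D,H,E,G,B,C] q_used=0 → run D
t=26: queue=[D,H,E,G,B,C] q_used=1 → run D
t=27: queue=[D,H,E,G,B,C] q_used=2 → run D
t=28: queue=[D,H,E,G,B,C] q_used=3 → run D
t=29: queue=[H,E,G,B,C] q_used=0 → run H
t=30: queue=[H,E,G,B,C] q_used=1 → run H
t=31: queue=[H,E,G,B,C] q_used=2 → run H
t=32: queue=[H,E,G,B,C] q_used=3 → run H
t=33: queue=[E,G,B,C,H] q_used=0 → run E
t=34: queue=[E,G,B,C,H] q_used=1 → run E
t=35: queue=[E,G,B,C,H] q_used=2 → run E
t=36: queue=[E,G,B,C,H] q_used=3 → run E
t=37: queue=[G,B,C,H] q_used=0 → run G
t=38: queue=[G,B,C,H] q_used=1 → run G
t=39: queue=[B,C,H] q_used=0 → run B
t=40: queue=[C,H] q_used=0 → run C
t=41: queue=[C,H] q_used=1 → run C
t=42: queue=[C,H] q_used=2 → run C
t=43: queue=[C,H] q_used=3 → run C
t=44: queue=[H] q_used=0 → run H
t=45: queue=[H] q_used=1 → run H
t=46: queue=[H] q_used=2 → run H
t=47: queue=[H] q_used=3 → run H
t=48: (idle)
t=49: (idle)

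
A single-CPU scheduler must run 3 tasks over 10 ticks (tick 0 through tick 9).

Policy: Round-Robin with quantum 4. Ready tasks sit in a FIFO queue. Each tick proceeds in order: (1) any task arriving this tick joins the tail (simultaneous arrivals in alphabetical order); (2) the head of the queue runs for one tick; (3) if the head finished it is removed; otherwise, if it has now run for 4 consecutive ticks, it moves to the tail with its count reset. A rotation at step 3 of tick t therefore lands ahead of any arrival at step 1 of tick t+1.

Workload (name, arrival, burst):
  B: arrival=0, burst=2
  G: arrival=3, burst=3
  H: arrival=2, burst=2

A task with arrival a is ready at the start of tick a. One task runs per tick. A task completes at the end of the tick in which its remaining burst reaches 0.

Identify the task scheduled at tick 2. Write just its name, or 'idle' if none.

t=0: queue=[B] q_used=0 → run B
t=1: queue=[B] q_used=1 → run B
t=2: queue=[H] q_used=0 → run H
t=3: queue=[H,G] q_used=1 → run H
t=4: queue=[G] q_used=0 → run G
t=5: queue=[G] q_used=1 → run G
t=6: queue=[G] q_used=2 → run G
t=7: (idle)
t=8: (idle)
t=9: (idle)

running at tick 2 = H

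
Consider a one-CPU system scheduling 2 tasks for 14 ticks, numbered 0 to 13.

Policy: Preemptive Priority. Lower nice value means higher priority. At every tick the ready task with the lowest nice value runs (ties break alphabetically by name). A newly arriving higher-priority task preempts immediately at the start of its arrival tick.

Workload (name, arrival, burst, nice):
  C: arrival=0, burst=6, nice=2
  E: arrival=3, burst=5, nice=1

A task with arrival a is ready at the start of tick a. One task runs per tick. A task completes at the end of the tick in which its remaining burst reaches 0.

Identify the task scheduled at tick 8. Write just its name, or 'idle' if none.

t=0: ready={C} → run C
t=1: ready={C} → run C
t=2: ready={C} → run C
t=3: ready={C,E} → run E
t=4: ready={C,E} → run E
t=5: ready={C,E} → run E
t=6: ready={C,E} → run E
t=7: ready={C,E} → run E
t=8: ready={C} → run C
t=9: ready={C} → run C
t=10: ready={C} → run C
t=11: (idle)
t=12: (idle)
t=13: (idle)

running at tick 8 = C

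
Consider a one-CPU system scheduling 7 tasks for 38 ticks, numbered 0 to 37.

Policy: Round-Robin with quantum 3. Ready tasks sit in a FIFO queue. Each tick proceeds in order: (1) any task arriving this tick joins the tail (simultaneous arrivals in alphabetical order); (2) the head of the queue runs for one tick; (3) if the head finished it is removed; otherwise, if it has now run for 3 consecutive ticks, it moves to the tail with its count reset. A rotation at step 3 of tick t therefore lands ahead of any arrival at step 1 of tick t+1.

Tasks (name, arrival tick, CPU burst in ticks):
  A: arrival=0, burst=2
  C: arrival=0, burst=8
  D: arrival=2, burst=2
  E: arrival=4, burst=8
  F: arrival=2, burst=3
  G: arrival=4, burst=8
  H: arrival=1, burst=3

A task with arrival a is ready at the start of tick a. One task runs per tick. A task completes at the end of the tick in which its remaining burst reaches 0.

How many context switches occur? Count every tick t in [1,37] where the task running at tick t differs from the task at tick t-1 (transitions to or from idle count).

context switches = 13

t=0: queue=[A,C] q_used=0 → run A
t=1: queue=[A,C,H] q_used=1 → run A
t=2: queue=[C,H,D,F] q_used=0 → run C
t=3: queue=[C,H,D,F] q_used=1 → run C
t=4: queue=[C,H,D,F,E,G] q_used=2 → run C
t=5: queue=[H,D,F,E,G,C] q_used=0 → run H
t=6: queue=[H,D,F,E,G,C] q_used=1 → run H
t=7: queue=[H,D,F,E,G,C] q_used=2 → run H
t=8: queue=[D,F,E,G,C] q_used=0 → run D
t=9: queue=[D,F,E,G,C] q_used=1 → run D
t=10: queue=[F,E,G,C] q_used=0 → run F
t=11: queue=[F,E,G,C] q_used=1 → run F
t=12: queue=[F,E,G,C] q_used=2 → run F
t=13: queue=[E,G,C] q_used=0 → run E
t=14: queue=[E,G,C] q_used=1 → run E
t=15: queue=[E,G,C] q_used=2 → run E
t=16: queue=[G,C,E] q_used=0 → run G
t=17: queue=[G,C,E] q_used=1 → run G
t=18: queue=[G,C,E] q_used=2 → run G
t=19: queue=[C,E,G] q_used=0 → run C
t=20: queue=[C,E,G] q_used=1 → run C
t=21: queue=[C,E,G] q_used=2 → run C
t=22: queue=[E,G,C] q_used=0 → run E
t=23: queue=[E,G,C] q_used=1 → run E
t=24: queue=[E,G,C] q_used=2 → run E
t=25: queue=[G,C,E] q_used=0 → run G
t=26: queue=[G,C,E] q_used=1 → run G
t=27: queue=[G,C,E] q_used=2 → run G
t=28: queue=[C,E,G] q_used=0 → run C
t=29: queue=[C,E,G] q_used=1 → run C
t=30: queue=[E,G] q_used=0 → run E
t=31: queue=[E,G] q_used=1 → run E
t=32: queue=[G] q_used=0 → run G
t=33: queue=[G] q_used=1 → run G
t=34: (idle)
t=35: (idle)
t=36: (idle)
t=37: (idle)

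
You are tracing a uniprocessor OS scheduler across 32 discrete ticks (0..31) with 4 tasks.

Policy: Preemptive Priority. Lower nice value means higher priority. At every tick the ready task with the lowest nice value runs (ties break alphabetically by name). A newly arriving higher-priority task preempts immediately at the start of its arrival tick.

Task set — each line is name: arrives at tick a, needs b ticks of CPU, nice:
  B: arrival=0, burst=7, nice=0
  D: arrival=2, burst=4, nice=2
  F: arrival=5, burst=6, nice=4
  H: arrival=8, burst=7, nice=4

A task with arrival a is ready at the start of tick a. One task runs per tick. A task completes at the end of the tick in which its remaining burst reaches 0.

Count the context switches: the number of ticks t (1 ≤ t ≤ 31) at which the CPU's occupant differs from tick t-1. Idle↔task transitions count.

context switches = 4

t=0: ready={B} → run B
t=1: ready={B} → run B
t=2: ready={B,D} → run B
t=3: ready={B,D} → run B
t=4: ready={B,D} → run B
t=5: ready={B,D,F} → run B
t=6: ready={B,D,F} → run B
t=7: ready={D,F} → run D
t=8: ready={D,F,H} → run D
t=9: ready={D,F,H} → run D
t=10: ready={D,F,H} → run D
t=11: ready={F,H} → run F
t=12: ready={F,H} → run F
t=13: ready={F,H} → run F
t=14: ready={F,H} → run F
t=15: ready={F,H} → run F
t=16: ready={F,H} → run F
t=17: ready={H} → run H
t=18: ready={H} → run H
t=19: ready={H} → run H
t=20: ready={H} → run H
t=21: ready={H} → run H
t=22: ready={H} → run H
t=23: ready={H} → run H
t=24: (idle)
t=25: (idle)
t=26: (idle)
t=27: (idle)
t=28: (idle)
t=29: (idle)
t=30: (idle)
t=31: (idle)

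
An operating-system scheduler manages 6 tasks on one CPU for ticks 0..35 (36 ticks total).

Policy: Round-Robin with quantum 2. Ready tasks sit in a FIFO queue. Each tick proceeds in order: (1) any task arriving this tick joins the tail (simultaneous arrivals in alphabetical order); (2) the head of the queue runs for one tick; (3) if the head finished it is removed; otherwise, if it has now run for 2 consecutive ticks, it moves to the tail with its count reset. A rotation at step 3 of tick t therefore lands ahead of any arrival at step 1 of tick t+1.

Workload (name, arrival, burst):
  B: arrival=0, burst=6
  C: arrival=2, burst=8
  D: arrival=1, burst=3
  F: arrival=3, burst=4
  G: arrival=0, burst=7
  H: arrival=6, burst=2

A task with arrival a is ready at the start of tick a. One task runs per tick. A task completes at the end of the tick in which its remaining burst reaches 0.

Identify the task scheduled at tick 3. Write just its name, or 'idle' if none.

running at tick 3 = G

t=0: queue=[B,G] q_used=0 → run B
t=1: queue=[B,G,D] q_used=1 → run B
t=2: queue=[G,D,B,C] q_used=0 → run G
t=3: queue=[G,D,B,C,F] q_used=1 → run G
t=4: queue=[D,B,C,F,G] q_used=0 → run D
t=5: queue=[D,B,C,F,G] q_used=1 → run D
t=6: queue=[B,C,F,G,D,H] q_used=0 → run B
t=7: queue=[B,C,F,G,D,H] q_used=1 → run B
t=8: queue=[C,F,G,D,H,B] q_used=0 → run C
t=9: queue=[C,F,G,D,H,B] q_used=1 → run C
t=10: queue=[F,G,D,H,B,C] q_used=0 → run F
t=11: queue=[F,G,D,H,B,C] q_used=1 → run F
t=12: queue=[G,D,H,B,C,F] q_used=0 → run G
t=13: queue=[G,D,H,B,C,F] q_used=1 → run G
t=14: queue=[D,H,B,C,F,G] q_used=0 → run D
t=15: queue=[H,B,C,F,G] q_used=0 → run H
t=16: queue=[H,B,C,F,G] q_used=1 → run H
t=17: queue=[B,C,F,G] q_used=0 → run B
t=18: queue=[B,C,F,G] q_used=1 → run B
t=19: queue=[C,F,G] q_used=0 → run C
t=20: queue=[C,F,G] q_used=1 → run C
t=21: queue=[F,G,C] q_used=0 → run F
t=22: queue=[F,G,C] q_used=1 → run F
t=23: queue=[G,C] q_used=0 → run G
t=24: queue=[G,C] q_used=1 → run G
t=25: queue=[C,G] q_used=0 → run C
t=26: queue=[C,G] q_used=1 → run C
t=27: queue=[G,C] q_used=0 → run G
t=28: queue=[C] q_used=0 → run C
t=29: queue=[C] q_used=1 → run C
t=30: (idle)
t=31: (idle)
t=32: (idle)
t=33: (idle)
t=34: (idle)
t=35: (idle)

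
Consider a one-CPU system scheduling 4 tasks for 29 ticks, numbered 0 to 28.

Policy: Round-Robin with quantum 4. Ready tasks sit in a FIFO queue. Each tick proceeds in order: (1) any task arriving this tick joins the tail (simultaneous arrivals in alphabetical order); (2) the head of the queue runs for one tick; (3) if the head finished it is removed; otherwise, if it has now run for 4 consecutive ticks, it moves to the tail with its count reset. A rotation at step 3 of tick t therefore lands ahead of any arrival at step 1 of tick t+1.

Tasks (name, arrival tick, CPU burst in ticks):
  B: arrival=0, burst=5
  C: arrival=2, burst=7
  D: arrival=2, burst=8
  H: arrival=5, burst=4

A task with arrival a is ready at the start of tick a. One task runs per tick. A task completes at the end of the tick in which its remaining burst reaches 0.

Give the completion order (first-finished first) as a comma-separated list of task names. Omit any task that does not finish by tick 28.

completion order = B, H, C, D

t=0: queue=[B] q_used=0 → run B
t=1: queue=[B] q_used=1 → run B
t=2: queue=[B,C,D] q_used=2 → run B
t=3: queue=[B,C,D] q_used=3 → run B
t=4: queue=[C,D,B] q_used=0 → run C
t=5: queue=[C,D,B,H] q_used=1 → run C
t=6: queue=[C,D,B,H] q_used=2 → run C
t=7: queue=[C,D,B,H] q_used=3 → run C
t=8: queue=[D,B,H,C] q_used=0 → run D
t=9: queue=[D,B,H,C] q_used=1 → run D
t=10: queue=[D,B,H,C] q_used=2 → run D
t=11: queue=[D,B,H,C] q_used=3 → run D
t=12: queue=[B,H,C,D] q_used=0 → run B
t=13: queue=[H,C,D] q_used=0 → run H
t=14: queue=[H,C,D] q_used=1 → run H
t=15: queue=[H,C,D] q_used=2 → run H
t=16: queue=[H,C,D] q_used=3 → run H
t=17: queue=[C,D] q_used=0 → run C
t=18: queue=[C,D] q_used=1 → run C
t=19: queue=[C,D] q_used=2 → run C
t=20: queue=[D] q_used=0 → run D
t=21: queue=[D] q_used=1 → run D
t=22: queue=[D] q_used=2 → run D
t=23: queue=[D] q_used=3 → run D
t=24: (idle)
t=25: (idle)
t=26: (idle)
t=27: (idle)
t=28: (idle)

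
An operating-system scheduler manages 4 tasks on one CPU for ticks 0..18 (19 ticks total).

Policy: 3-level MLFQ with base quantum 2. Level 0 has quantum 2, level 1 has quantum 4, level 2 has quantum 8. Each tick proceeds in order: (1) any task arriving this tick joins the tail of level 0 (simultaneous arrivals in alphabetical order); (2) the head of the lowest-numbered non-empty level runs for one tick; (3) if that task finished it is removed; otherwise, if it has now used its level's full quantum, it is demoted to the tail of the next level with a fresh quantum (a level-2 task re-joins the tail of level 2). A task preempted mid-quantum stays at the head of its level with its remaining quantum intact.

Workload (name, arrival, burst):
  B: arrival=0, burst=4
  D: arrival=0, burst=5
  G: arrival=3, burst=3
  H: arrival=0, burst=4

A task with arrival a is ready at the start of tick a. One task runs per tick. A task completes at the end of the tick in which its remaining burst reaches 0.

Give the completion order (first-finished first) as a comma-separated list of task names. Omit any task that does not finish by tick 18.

t=0: L0/L1/L2 = BDH/-/- → run B
t=1: L0/L1/L2 = BDH/-/- → run B
t=2: L0/L1/L2 = DH/B/- → run D
t=3: L0/L1/L2 = DHG/B/- → run D
t=4: L0/L1/L2 = HG/BD/- → run H
t=5: L0/L1/L2 = HG/BD/- → run H
t=6: L0/L1/L2 = G/BDH/- → run G
t=7: L0/L1/L2 = G/BDH/- → run G
t=8: L0/L1/L2 = -/BDHG/- → run B
t=9: L0/L1/L2 = -/BDHG/- → run B
t=10: L0/L1/L2 = -/DHG/- → run D
t=11: L0/L1/L2 = -/DHG/- → run D
t=12: L0/L1/L2 = -/DHG/- → run D
t=13: L0/L1/L2 = -/HG/- → run H
t=14: L0/L1/L2 = -/HG/- → run H
t=15: L0/L1/L2 = -/G/- → run G
t=16: (idle)
t=17: (idle)
t=18: (idle)

completion order = B, D, H, G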